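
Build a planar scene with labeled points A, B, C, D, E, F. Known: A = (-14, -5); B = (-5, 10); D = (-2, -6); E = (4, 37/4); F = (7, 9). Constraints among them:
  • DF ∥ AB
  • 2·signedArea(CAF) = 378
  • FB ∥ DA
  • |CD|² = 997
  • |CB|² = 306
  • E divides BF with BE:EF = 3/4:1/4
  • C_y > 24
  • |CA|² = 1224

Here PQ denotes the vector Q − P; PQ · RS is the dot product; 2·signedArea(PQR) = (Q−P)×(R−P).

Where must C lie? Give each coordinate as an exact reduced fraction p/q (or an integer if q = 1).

1. C_x = 4  [line -14·x + 21·y + -469 = 0 ∩ |CD|² = 997]
2. C_y = 25  [line -14·x + 21·y + -469 = 0 ∩ |CD|² = 997]
   → C = (4, 25)

C = (4, 25)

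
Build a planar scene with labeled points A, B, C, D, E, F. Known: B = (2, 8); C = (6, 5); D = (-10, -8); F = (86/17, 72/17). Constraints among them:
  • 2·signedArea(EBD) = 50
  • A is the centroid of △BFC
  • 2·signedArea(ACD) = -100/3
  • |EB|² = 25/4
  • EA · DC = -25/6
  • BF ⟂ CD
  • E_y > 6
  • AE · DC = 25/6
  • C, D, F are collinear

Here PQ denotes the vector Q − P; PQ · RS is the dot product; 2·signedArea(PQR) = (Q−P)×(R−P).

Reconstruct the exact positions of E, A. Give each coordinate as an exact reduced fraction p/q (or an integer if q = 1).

1. E_x = 4  [line 16·x + -12·y + 14 = 0 ∩ |EB|² = 25/4]
2. E_y = 13/2  [line 16·x + -12·y + 14 = 0 ∩ |EB|² = 25/4]
   → E = (4, 13/2)
3. A_x = 74/17  [A is the centroid of △BFC]
4. A_y = 293/51  [A is the centroid of △BFC]
   → A = (74/17, 293/51)

A = (74/17, 293/51)
E = (4, 13/2)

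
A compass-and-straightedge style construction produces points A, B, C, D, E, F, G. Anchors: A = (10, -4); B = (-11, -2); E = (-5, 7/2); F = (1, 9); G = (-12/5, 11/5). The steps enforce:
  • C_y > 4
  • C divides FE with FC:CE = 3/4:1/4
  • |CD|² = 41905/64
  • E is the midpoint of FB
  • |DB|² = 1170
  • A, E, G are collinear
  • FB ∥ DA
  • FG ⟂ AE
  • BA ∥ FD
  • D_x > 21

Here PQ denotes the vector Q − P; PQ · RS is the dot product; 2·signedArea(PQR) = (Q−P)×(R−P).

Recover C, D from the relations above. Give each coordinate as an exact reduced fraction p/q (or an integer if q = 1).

1. C_x = -7/2  [C divides FE with FC:CE = 3/4:1/4]
2. C_y = 39/8  [C divides FE with FC:CE = 3/4:1/4]
   → C = (-7/2, 39/8)
3. D_x = 22  [FB ∥ DA ∩ BA ∥ FD]
4. D_y = 7  [FB ∥ DA ∩ BA ∥ FD]
   → D = (22, 7)

C = (-7/2, 39/8)
D = (22, 7)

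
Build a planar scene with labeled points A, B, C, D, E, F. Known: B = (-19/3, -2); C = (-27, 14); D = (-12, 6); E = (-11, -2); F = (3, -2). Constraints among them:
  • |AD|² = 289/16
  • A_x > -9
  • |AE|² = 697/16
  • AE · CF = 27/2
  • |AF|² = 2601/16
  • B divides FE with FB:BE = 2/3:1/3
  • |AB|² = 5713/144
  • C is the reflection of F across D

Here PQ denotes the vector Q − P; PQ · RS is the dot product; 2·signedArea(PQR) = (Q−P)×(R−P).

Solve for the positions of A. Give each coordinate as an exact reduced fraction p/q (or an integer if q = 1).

1. A_x = -33/4  [line -30·x + 16·y + -623/2 = 0 ∩ |AB|² = 5713/144]
2. A_y = 4  [line -30·x + 16·y + -623/2 = 0 ∩ |AB|² = 5713/144]
   → A = (-33/4, 4)

A = (-33/4, 4)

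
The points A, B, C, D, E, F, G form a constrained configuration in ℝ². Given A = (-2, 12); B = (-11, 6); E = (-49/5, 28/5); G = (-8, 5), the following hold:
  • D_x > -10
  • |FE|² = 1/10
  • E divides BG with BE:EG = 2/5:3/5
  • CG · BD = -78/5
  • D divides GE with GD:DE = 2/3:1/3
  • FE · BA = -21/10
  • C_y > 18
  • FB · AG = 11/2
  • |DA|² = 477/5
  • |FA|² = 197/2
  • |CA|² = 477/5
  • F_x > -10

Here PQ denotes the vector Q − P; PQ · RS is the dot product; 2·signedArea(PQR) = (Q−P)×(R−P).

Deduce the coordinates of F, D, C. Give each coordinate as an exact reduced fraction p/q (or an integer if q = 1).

1. F_x = -19/2  [FB · AG = 11/2 ∩ FE · BA = -21/10]
2. F_y = 11/2  [FB · AG = 11/2 ∩ FE · BA = -21/10]
   → F = (-19/2, 11/2)
3. D_x = -46/5  [D divides GE with GD:DE = 2/3:1/3]
4. D_y = 27/5  [D divides GE with GD:DE = 2/3:1/3]
   → D = (-46/5, 27/5)
5. C_x = 26/5  [line -9/5·x + 3/5·y + -9/5 = 0 ∩ |CA|² = 477/5]
6. C_y = 93/5  [line -9/5·x + 3/5·y + -9/5 = 0 ∩ |CA|² = 477/5]
   → C = (26/5, 93/5)

C = (26/5, 93/5)
D = (-46/5, 27/5)
F = (-19/2, 11/2)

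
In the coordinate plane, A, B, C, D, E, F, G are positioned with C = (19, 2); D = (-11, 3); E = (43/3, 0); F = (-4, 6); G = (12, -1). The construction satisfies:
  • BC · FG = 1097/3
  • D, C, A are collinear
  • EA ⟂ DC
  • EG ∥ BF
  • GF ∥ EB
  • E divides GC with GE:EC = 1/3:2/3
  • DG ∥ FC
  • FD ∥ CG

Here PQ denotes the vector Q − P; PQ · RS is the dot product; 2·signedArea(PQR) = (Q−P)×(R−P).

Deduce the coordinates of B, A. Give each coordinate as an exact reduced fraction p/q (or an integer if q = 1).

1. B_x = -5/3  [EG ∥ BF ∩ GF ∥ EB]
2. B_y = 7  [EG ∥ BF ∩ GF ∥ EB]
   → B = (-5/3, 7)
3. A_x = 12979/901  [D, C, A are collinear ∩ EA ⟂ DC]
4. A_y = 1940/901  [D, C, A are collinear ∩ EA ⟂ DC]
   → A = (12979/901, 1940/901)

A = (12979/901, 1940/901)
B = (-5/3, 7)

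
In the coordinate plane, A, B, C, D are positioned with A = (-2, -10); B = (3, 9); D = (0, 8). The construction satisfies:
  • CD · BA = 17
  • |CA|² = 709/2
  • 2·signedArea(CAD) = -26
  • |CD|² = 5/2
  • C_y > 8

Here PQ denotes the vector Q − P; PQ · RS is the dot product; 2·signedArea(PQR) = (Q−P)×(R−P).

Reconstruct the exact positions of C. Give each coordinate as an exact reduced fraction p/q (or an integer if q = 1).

1. C_x = 3/2  [2·signedArea(CAD) = -26 ∩ CD · BA = 17]
2. C_y = 17/2  [2·signedArea(CAD) = -26 ∩ CD · BA = 17]
   → C = (3/2, 17/2)

C = (3/2, 17/2)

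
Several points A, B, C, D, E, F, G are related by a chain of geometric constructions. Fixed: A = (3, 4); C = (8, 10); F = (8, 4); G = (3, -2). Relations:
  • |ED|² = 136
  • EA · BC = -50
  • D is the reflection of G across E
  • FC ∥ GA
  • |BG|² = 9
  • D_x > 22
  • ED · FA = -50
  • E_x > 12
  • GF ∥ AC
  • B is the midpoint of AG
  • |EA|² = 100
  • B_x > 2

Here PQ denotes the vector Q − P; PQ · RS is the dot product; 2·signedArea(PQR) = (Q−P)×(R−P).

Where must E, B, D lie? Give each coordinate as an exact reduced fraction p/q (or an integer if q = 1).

B = (3, 1)
D = (23, 10)
E = (13, 4)

1. B_x = 3  [B is the midpoint of AG]
2. B_y = 1  [B is the midpoint of AG]
   → B = (3, 1)
3. E_x = 13  [line -5·x + -9·y + 101 = 0 ∩ |EA|² = 100]
4. E_y = 4  [line -5·x + -9·y + 101 = 0 ∩ |EA|² = 100]
   → E = (13, 4)
5. D_x = 23  [ED · FA = -50 ∩ D is the reflection of G across E]
6. D_y = 10  [ED · FA = -50 ∩ D is the reflection of G across E]
   → D = (23, 10)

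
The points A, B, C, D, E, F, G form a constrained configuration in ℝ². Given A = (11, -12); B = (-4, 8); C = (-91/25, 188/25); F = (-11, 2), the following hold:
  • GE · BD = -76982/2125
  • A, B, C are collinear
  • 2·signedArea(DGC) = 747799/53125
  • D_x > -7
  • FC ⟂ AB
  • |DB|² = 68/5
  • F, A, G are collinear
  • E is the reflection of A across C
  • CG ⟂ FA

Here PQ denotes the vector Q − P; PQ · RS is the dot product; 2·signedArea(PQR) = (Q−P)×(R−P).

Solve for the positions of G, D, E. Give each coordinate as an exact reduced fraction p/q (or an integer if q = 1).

D = (-34/5, 28/5)
E = (-457/25, 676/25)
G = (-17556/2125, 547/2125)

1. G_x = -17556/2125  [F, A, G are collinear ∩ CG ⟂ FA]
2. G_y = 547/2125  [F, A, G are collinear ∩ CG ⟂ FA]
   → G = (-17556/2125, 547/2125)
3. E_x = -457/25  [E is the reflection of A across C]
4. E_y = 676/25  [E is the reflection of A across C]
   → E = (-457/25, 676/25)
5. D_x = -34/5  [2·signedArea(DGC) = 747799/53125 ∩ GE · BD = -76982/2125]
6. D_y = 28/5  [2·signedArea(DGC) = 747799/53125 ∩ GE · BD = -76982/2125]
   → D = (-34/5, 28/5)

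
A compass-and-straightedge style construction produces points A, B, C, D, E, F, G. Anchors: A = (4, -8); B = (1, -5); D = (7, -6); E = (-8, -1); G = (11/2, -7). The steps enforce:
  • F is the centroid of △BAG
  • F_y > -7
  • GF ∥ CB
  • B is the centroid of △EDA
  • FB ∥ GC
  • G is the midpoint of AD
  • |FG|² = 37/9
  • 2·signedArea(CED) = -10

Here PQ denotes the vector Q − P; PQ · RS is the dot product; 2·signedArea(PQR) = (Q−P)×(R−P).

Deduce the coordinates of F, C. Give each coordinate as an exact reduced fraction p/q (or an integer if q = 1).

1. F_x = 7/2  [F is the centroid of △BAG]
2. F_y = -20/3  [F is the centroid of △BAG]
   → F = (7/2, -20/3)
3. C_x = 3  [GF ∥ CB ∩ FB ∥ GC]
4. C_y = -16/3  [GF ∥ CB ∩ FB ∥ GC]
   → C = (3, -16/3)

C = (3, -16/3)
F = (7/2, -20/3)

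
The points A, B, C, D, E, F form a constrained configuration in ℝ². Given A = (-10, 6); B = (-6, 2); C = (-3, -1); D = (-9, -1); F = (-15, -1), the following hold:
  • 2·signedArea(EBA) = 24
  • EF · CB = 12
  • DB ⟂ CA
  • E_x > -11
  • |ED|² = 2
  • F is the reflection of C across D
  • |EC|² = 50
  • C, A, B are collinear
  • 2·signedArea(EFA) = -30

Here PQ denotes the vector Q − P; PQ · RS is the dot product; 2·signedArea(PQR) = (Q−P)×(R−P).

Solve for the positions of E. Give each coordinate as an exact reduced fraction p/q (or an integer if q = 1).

1. E_x = -10  [2·signedArea(EFA) = -30 ∩ EF · CB = 12]
2. E_y = 0  [2·signedArea(EFA) = -30 ∩ EF · CB = 12]
   → E = (-10, 0)

E = (-10, 0)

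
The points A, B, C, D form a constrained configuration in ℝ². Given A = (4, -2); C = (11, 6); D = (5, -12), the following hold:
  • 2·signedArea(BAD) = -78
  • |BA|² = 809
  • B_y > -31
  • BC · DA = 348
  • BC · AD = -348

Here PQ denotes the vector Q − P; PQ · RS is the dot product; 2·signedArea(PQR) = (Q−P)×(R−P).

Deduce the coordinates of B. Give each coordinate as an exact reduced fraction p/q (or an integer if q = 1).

B = (-1, -30)

1. B_x = -1  [BC · AD = -348 ∩ 2·signedArea(BAD) = -78]
2. B_y = -30  [BC · AD = -348 ∩ 2·signedArea(BAD) = -78]
   → B = (-1, -30)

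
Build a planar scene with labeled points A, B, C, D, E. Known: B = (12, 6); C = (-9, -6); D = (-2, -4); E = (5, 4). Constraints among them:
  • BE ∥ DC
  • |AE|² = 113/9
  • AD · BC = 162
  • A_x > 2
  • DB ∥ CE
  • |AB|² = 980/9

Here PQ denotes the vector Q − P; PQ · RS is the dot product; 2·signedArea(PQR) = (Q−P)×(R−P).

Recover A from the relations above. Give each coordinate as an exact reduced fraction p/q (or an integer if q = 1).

1. A_x = 8/3  [line 21·x + 12·y + -72 = 0 ∩ |AE|² = 113/9]
2. A_y = 4/3  [line 21·x + 12·y + -72 = 0 ∩ |AE|² = 113/9]
   → A = (8/3, 4/3)

A = (8/3, 4/3)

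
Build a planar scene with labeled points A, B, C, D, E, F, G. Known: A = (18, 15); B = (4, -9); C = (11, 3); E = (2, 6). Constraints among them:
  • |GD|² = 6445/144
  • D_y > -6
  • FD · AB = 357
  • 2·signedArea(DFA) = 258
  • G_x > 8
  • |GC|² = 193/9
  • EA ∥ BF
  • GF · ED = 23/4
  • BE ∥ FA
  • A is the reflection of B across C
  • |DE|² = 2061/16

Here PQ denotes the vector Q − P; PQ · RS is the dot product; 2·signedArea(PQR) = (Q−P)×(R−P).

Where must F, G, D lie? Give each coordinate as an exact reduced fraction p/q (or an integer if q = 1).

1. F_x = 20  [BE ∥ FA ∩ EA ∥ BF]
2. F_y = 0  [BE ∥ FA ∩ EA ∥ BF]
   → F = (20, 0)
3. D_x = 7/2  [2·signedArea(DFA) = 258 ∩ FD · AB = 357]
4. D_y = -21/4  [2·signedArea(DFA) = 258 ∩ FD · AB = 357]
   → D = (7/2, -21/4)
5. G_x = 26/3  [line -3/2·x + 45/4·y + 97/4 = 0 ∩ |GD|² = 6445/144]
6. G_y = -1  [line -3/2·x + 45/4·y + 97/4 = 0 ∩ |GD|² = 6445/144]
   → G = (26/3, -1)

D = (7/2, -21/4)
F = (20, 0)
G = (26/3, -1)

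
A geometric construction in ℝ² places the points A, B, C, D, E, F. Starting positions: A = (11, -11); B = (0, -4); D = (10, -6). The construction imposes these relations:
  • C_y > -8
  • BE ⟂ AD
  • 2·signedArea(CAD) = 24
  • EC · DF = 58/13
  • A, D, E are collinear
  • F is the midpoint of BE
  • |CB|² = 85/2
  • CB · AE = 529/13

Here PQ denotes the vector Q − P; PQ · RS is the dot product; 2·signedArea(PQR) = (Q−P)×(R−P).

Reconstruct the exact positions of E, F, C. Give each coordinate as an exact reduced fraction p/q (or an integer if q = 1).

1. E_x = 120/13  [A, D, E are collinear ∩ BE ⟂ AD]
2. E_y = -28/13  [A, D, E are collinear ∩ BE ⟂ AD]
   → E = (120/13, -28/13)
3. F_x = 60/13  [F is the midpoint of BE]
4. F_y = -40/13  [F is the midpoint of BE]
   → F = (60/13, -40/13)
5. C_x = 11/2  [2·signedArea(CAD) = 24 ∩ CB · AE = 529/13]
6. C_y = -15/2  [2·signedArea(CAD) = 24 ∩ CB · AE = 529/13]
   → C = (11/2, -15/2)

C = (11/2, -15/2)
E = (120/13, -28/13)
F = (60/13, -40/13)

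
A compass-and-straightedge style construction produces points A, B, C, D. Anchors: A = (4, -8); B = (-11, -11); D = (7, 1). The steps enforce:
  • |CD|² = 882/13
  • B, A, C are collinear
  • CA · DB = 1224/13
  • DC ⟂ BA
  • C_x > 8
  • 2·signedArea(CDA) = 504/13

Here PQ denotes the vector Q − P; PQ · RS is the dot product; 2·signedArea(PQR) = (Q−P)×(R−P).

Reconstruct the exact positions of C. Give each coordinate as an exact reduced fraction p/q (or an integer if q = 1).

1. C_x = 112/13  [B, A, C are collinear ∩ DC ⟂ BA]
2. C_y = -92/13  [B, A, C are collinear ∩ DC ⟂ BA]
   → C = (112/13, -92/13)

C = (112/13, -92/13)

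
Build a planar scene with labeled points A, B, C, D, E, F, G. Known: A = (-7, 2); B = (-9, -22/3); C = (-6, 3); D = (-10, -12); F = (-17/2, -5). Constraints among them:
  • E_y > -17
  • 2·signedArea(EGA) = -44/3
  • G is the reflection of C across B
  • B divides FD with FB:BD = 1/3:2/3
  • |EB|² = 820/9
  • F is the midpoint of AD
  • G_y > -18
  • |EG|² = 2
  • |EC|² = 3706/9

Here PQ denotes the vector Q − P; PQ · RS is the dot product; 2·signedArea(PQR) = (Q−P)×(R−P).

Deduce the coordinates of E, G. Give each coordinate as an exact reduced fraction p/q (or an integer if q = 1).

1. G_x = -12  [G is the reflection of C across B]
2. G_y = -53/3  [G is the reflection of C across B]
   → G = (-12, -53/3)
3. E_x = -11  [line -59/3·x + 5·y + -133 = 0 ∩ |EG|² = 2]
4. E_y = -50/3  [line -59/3·x + 5·y + -133 = 0 ∩ |EG|² = 2]
   → E = (-11, -50/3)

E = (-11, -50/3)
G = (-12, -53/3)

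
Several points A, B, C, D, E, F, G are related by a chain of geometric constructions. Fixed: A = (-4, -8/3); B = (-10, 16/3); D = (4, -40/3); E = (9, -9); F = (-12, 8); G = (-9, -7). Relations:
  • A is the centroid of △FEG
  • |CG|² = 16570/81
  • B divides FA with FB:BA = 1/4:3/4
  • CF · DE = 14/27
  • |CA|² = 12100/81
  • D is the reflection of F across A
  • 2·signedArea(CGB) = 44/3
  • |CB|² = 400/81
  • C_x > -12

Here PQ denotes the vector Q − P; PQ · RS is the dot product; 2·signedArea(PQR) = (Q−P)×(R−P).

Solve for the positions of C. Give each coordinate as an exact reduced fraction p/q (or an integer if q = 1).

1. C_x = -34/3  [2·signedArea(CGB) = 44/3 ∩ CF · DE = 14/27]
2. C_y = 64/9  [2·signedArea(CGB) = 44/3 ∩ CF · DE = 14/27]
   → C = (-34/3, 64/9)

C = (-34/3, 64/9)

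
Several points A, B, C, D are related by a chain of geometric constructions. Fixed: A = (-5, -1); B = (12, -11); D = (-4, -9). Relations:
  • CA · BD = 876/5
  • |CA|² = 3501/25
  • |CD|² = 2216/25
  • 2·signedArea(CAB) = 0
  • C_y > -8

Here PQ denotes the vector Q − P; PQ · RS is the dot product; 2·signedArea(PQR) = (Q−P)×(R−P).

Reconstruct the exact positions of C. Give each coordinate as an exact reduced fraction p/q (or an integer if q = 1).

C = (26/5, -7)

1. C_x = 26/5  [2·signedArea(CAB) = 0 ∩ CA · BD = 876/5]
2. C_y = -7  [2·signedArea(CAB) = 0 ∩ CA · BD = 876/5]
   → C = (26/5, -7)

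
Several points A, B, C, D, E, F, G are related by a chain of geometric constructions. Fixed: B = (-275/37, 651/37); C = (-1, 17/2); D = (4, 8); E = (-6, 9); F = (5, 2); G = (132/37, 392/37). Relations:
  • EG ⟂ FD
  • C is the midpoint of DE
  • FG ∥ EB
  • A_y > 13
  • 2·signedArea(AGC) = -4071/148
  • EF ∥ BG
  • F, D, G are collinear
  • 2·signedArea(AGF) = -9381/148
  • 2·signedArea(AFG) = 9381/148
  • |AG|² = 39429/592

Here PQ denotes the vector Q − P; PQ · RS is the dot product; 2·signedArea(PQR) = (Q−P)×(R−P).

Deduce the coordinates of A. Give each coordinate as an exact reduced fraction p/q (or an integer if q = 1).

1. A_x = -156/37  [2·signedArea(AGC) = -4071/148 ∩ 2·signedArea(AGF) = -9381/148]
2. A_y = 1931/148  [2·signedArea(AGC) = -4071/148 ∩ 2·signedArea(AGF) = -9381/148]
   → A = (-156/37, 1931/148)

A = (-156/37, 1931/148)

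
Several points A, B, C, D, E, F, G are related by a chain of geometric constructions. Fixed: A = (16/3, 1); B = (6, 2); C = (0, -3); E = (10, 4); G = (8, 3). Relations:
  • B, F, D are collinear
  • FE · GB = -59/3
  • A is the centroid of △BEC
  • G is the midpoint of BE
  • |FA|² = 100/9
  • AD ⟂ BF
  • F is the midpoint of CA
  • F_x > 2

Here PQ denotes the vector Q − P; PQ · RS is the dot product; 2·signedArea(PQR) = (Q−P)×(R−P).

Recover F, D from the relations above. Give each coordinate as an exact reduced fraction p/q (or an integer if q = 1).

1. F_x = 8/3  [F is the midpoint of CA]
2. F_y = -1  [F is the midpoint of CA]
   → F = (8/3, -1)
3. D_x = 2788/543  [B, F, D are collinear ∩ AD ⟂ BF]
4. D_y = 221/181  [B, F, D are collinear ∩ AD ⟂ BF]
   → D = (2788/543, 221/181)

D = (2788/543, 221/181)
F = (8/3, -1)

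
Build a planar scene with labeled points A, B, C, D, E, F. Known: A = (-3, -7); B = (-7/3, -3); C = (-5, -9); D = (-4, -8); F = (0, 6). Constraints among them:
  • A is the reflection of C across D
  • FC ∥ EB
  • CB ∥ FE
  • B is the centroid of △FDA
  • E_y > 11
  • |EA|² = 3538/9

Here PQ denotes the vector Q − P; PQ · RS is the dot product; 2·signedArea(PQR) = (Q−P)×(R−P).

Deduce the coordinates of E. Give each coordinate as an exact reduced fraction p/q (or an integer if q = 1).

1. E_x = 8/3  [FC ∥ EB ∩ CB ∥ FE]
2. E_y = 12  [FC ∥ EB ∩ CB ∥ FE]
   → E = (8/3, 12)

E = (8/3, 12)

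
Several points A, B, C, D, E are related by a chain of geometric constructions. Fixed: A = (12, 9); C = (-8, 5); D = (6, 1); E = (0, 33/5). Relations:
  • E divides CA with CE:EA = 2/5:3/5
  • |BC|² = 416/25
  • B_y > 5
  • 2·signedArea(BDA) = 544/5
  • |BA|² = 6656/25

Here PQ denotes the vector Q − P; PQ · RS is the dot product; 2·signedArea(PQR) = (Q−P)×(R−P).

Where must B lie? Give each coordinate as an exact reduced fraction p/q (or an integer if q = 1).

1. B_x = -4  [line -8·x + 6·y + -334/5 = 0 ∩ |BC|² = 416/25]
2. B_y = 29/5  [line -8·x + 6·y + -334/5 = 0 ∩ |BC|² = 416/25]
   → B = (-4, 29/5)

B = (-4, 29/5)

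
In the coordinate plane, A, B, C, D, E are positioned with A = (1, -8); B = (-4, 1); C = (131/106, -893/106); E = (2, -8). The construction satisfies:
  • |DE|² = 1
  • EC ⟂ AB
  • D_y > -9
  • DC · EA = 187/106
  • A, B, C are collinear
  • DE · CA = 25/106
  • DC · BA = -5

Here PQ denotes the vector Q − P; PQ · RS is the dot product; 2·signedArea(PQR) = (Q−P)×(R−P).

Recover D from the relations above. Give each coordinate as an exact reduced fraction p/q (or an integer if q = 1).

1. D_x = 3  [DE · CA = 25/106 ∩ DC · EA = 187/106]
2. D_y = -8  [DE · CA = 25/106 ∩ DC · EA = 187/106]
   → D = (3, -8)

D = (3, -8)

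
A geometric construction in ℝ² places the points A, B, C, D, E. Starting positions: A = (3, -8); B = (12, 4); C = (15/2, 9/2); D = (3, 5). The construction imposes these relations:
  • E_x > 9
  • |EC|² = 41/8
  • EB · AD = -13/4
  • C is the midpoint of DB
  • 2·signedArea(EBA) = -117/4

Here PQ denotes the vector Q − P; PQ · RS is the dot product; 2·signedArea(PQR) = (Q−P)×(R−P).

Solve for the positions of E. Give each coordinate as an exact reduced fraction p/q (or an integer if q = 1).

E = (39/4, 17/4)

1. E_x = 39/4  [2·signedArea(EBA) = -117/4 ∩ EB · AD = -13/4]
2. E_y = 17/4  [2·signedArea(EBA) = -117/4 ∩ EB · AD = -13/4]
   → E = (39/4, 17/4)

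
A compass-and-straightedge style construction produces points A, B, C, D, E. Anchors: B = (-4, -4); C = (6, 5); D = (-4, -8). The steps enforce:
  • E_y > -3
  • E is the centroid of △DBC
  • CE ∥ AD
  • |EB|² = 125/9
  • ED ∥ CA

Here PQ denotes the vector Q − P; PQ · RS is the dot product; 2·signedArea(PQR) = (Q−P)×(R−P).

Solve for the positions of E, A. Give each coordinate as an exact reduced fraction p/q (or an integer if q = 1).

1. E_x = -2/3  [E is the centroid of △DBC]
2. E_y = -7/3  [E is the centroid of △DBC]
   → E = (-2/3, -7/3)
3. A_x = 8/3  [CE ∥ AD ∩ ED ∥ CA]
4. A_y = -2/3  [CE ∥ AD ∩ ED ∥ CA]
   → A = (8/3, -2/3)

A = (8/3, -2/3)
E = (-2/3, -7/3)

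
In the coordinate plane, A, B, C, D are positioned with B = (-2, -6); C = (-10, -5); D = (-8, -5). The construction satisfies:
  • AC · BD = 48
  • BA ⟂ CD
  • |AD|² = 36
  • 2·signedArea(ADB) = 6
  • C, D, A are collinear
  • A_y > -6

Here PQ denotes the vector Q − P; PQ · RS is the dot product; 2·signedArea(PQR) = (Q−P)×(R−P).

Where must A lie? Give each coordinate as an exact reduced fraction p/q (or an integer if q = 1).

1. A_x = -2  [C, D, A are collinear ∩ BA ⟂ CD]
2. A_y = -5  [C, D, A are collinear ∩ BA ⟂ CD]
   → A = (-2, -5)

A = (-2, -5)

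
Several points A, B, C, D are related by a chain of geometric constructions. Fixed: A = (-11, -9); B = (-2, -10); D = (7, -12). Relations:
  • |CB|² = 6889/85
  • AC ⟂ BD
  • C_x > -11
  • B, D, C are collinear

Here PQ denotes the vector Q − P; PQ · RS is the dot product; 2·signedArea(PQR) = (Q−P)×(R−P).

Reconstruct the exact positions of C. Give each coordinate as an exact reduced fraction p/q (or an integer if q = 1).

1. C_x = -917/85  [B, D, C are collinear ∩ AC ⟂ BD]
2. C_y = -684/85  [B, D, C are collinear ∩ AC ⟂ BD]
   → C = (-917/85, -684/85)

C = (-917/85, -684/85)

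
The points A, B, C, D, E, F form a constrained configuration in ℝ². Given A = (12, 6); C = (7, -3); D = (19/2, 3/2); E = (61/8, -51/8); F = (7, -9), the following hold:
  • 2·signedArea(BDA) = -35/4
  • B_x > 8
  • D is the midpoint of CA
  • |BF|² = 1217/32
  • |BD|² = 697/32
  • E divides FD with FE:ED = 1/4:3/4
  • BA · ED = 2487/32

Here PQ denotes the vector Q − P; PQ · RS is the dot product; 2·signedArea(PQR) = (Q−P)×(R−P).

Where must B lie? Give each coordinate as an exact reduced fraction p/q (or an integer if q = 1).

1. B_x = 71/8  [2·signedArea(BDA) = -35/4 ∩ BA · ED = 2487/32]
2. B_y = -25/8  [2·signedArea(BDA) = -35/4 ∩ BA · ED = 2487/32]
   → B = (71/8, -25/8)

B = (71/8, -25/8)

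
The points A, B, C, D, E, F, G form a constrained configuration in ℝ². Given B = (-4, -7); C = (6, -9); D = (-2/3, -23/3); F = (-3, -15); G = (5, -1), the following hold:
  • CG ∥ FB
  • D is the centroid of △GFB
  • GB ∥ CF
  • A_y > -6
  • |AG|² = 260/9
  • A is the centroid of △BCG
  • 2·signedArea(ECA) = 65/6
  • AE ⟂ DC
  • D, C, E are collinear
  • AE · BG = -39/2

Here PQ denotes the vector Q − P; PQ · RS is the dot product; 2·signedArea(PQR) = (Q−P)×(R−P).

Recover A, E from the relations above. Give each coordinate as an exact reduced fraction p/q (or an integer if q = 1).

A = (7/3, -17/3)
E = (11/6, -49/6)

1. A_x = 7/3  [A is the centroid of △BCG]
2. A_y = -17/3  [A is the centroid of △BCG]
   → A = (7/3, -17/3)
3. E_x = 11/6  [D, C, E are collinear ∩ AE ⟂ DC]
4. E_y = -49/6  [D, C, E are collinear ∩ AE ⟂ DC]
   → E = (11/6, -49/6)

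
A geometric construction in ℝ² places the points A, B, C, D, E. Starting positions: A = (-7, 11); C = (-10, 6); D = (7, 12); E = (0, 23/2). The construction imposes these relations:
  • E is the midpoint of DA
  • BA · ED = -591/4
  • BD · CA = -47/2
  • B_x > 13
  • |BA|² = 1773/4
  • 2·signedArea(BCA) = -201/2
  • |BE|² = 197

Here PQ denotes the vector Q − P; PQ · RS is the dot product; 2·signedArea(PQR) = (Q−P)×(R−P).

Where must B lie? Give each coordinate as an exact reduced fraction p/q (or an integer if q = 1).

B = (14, 25/2)

1. B_x = 14  [BA · ED = -591/4 ∩ 2·signedArea(BCA) = -201/2]
2. B_y = 25/2  [BA · ED = -591/4 ∩ 2·signedArea(BCA) = -201/2]
   → B = (14, 25/2)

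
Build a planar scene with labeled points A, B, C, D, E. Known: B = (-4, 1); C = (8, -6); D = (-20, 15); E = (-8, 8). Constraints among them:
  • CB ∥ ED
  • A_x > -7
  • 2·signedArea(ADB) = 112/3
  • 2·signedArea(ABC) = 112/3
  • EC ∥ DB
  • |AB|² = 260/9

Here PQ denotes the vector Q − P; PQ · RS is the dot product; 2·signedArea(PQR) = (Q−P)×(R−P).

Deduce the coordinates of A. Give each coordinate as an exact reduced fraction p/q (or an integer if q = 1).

A = (-20/3, 17/3)

1. A_x = -20/3  [2·signedArea(ADB) = 112/3 ∩ 2·signedArea(ABC) = 112/3]
2. A_y = 17/3  [2·signedArea(ADB) = 112/3 ∩ 2·signedArea(ABC) = 112/3]
   → A = (-20/3, 17/3)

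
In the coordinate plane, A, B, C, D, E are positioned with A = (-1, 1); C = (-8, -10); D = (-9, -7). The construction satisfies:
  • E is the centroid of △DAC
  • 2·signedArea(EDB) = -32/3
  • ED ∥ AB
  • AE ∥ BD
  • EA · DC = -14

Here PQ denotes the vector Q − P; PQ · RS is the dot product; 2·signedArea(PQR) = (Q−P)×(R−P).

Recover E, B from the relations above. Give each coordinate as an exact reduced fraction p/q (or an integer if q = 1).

B = (-4, -2/3)
E = (-6, -16/3)

1. E_x = -6  [E is the centroid of △DAC]
2. E_y = -16/3  [E is the centroid of △DAC]
   → E = (-6, -16/3)
3. B_x = -4  [AE ∥ BD ∩ ED ∥ AB]
4. B_y = -2/3  [AE ∥ BD ∩ ED ∥ AB]
   → B = (-4, -2/3)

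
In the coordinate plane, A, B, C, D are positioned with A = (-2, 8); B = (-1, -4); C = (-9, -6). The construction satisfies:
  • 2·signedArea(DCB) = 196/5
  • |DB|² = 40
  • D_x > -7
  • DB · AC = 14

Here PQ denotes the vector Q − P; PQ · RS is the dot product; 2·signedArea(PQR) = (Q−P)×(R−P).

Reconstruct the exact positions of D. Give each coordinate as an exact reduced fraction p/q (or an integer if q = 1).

D = (-31/5, -2/5)

1. D_x = -31/5  [DB · AC = 14 ∩ 2·signedArea(DCB) = 196/5]
2. D_y = -2/5  [DB · AC = 14 ∩ 2·signedArea(DCB) = 196/5]
   → D = (-31/5, -2/5)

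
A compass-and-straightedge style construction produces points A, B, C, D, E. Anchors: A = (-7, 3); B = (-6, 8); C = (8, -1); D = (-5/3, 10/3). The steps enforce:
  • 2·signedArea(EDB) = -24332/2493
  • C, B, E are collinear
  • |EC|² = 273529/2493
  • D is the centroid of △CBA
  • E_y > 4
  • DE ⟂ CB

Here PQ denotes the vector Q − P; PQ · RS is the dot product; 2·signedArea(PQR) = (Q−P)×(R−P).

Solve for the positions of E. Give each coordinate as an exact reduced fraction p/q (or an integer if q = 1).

E = (-674/831, 1292/277)

1. E_x = -674/831  [C, B, E are collinear ∩ DE ⟂ CB]
2. E_y = 1292/277  [C, B, E are collinear ∩ DE ⟂ CB]
   → E = (-674/831, 1292/277)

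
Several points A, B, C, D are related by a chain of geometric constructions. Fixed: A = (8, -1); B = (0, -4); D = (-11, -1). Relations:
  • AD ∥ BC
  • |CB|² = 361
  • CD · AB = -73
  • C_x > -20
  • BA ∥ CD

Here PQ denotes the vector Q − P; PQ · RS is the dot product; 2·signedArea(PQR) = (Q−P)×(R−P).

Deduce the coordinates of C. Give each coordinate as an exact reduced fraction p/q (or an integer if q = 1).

1. C_x = -19  [BA ∥ CD ∩ AD ∥ BC]
2. C_y = -4  [BA ∥ CD ∩ AD ∥ BC]
   → C = (-19, -4)

C = (-19, -4)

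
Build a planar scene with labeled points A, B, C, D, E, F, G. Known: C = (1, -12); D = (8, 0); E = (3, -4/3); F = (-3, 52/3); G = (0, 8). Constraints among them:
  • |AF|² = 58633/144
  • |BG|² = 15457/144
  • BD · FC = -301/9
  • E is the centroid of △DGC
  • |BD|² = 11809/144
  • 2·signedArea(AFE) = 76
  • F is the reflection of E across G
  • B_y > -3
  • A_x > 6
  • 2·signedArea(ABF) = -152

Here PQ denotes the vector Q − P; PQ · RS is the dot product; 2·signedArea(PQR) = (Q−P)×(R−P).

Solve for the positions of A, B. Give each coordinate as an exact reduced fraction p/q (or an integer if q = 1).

1. A_x = 27/4  [line 56/3·x + 6·y + -124 = 0 ∩ |AF|² = 58633/144]
2. A_y = -1/3  [line 56/3·x + 6·y + -124 = 0 ∩ |AF|² = 58633/144]
   → A = (27/4, -1/3)
3. B_x = -3/4  [2·signedArea(ABF) = -152 ∩ BD · FC = -301/9]
4. B_y = -7/3  [2·signedArea(ABF) = -152 ∩ BD · FC = -301/9]
   → B = (-3/4, -7/3)

A = (27/4, -1/3)
B = (-3/4, -7/3)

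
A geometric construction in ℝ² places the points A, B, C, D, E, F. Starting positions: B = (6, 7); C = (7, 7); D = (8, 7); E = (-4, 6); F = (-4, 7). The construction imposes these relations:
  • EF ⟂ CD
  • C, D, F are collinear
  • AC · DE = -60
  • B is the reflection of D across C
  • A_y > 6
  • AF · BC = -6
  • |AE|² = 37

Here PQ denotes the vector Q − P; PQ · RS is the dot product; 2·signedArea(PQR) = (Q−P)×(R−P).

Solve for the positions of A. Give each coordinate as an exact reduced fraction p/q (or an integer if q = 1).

1. A_x = 2  [AC · DE = -60 ∩ AF · BC = -6]
2. A_y = 7  [AC · DE = -60 ∩ AF · BC = -6]
   → A = (2, 7)

A = (2, 7)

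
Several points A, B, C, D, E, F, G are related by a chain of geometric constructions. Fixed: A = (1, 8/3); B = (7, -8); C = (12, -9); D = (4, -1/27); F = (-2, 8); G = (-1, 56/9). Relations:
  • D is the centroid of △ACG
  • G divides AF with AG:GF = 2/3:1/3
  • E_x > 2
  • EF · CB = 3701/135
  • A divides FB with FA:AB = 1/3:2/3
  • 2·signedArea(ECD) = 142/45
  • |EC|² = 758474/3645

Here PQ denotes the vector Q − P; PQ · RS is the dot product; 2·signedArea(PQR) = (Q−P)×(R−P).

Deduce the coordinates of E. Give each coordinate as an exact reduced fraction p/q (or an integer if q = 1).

1. E_x = 11/5  [2·signedArea(ECD) = 142/45 ∩ EF · CB = 3701/135]
2. E_y = 214/135  [2·signedArea(ECD) = 142/45 ∩ EF · CB = 3701/135]
   → E = (11/5, 214/135)

E = (11/5, 214/135)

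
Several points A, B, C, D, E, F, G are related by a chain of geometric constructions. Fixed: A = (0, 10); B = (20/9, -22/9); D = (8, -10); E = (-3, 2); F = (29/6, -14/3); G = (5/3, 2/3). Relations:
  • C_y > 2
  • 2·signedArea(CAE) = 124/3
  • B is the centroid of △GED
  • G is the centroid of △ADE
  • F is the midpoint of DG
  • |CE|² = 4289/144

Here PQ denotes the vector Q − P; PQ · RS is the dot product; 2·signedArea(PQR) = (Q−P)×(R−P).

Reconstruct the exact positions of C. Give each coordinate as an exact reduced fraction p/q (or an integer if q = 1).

C = (29/12, 8/3)

1. C_x = 29/12  [line 8·x + -3·y + -34/3 = 0 ∩ |CE|² = 4289/144]
2. C_y = 8/3  [line 8·x + -3·y + -34/3 = 0 ∩ |CE|² = 4289/144]
   → C = (29/12, 8/3)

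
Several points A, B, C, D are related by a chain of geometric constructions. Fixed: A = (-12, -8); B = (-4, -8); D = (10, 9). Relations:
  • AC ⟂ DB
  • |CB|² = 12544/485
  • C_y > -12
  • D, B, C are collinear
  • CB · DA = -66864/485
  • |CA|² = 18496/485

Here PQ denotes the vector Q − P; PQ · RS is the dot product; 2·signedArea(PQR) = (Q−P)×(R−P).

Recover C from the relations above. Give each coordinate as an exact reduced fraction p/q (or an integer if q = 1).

C = (-3508/485, -5784/485)

1. C_x = -3508/485  [D, B, C are collinear ∩ AC ⟂ DB]
2. C_y = -5784/485  [D, B, C are collinear ∩ AC ⟂ DB]
   → C = (-3508/485, -5784/485)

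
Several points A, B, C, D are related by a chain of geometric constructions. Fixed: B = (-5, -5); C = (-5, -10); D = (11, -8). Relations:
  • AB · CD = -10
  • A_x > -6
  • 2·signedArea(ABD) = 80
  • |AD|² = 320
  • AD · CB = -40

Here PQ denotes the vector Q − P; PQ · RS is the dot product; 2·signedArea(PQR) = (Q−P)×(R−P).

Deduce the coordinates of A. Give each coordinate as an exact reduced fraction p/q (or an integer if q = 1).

A = (-5, 0)

1. A_x = -5  [AB · CD = -10 ∩ AD · CB = -40]
2. A_y = 0  [AB · CD = -10 ∩ AD · CB = -40]
   → A = (-5, 0)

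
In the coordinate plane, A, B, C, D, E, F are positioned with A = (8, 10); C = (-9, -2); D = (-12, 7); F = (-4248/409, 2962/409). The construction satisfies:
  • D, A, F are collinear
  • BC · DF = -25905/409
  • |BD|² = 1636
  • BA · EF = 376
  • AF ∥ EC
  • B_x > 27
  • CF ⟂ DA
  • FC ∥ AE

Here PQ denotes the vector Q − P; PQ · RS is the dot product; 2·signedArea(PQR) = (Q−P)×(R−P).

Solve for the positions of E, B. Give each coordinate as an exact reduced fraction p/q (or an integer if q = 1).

1. E_x = 3839/409  [AF ∥ EC ∩ FC ∥ AE]
2. E_y = 310/409  [AF ∥ EC ∩ FC ∥ AE]
   → E = (3839/409, 310/409)
3. B_x = 28  [BC · DF = -25905/409 ∩ BA · EF = 376]
4. B_y = 13  [BC · DF = -25905/409 ∩ BA · EF = 376]
   → B = (28, 13)

B = (28, 13)
E = (3839/409, 310/409)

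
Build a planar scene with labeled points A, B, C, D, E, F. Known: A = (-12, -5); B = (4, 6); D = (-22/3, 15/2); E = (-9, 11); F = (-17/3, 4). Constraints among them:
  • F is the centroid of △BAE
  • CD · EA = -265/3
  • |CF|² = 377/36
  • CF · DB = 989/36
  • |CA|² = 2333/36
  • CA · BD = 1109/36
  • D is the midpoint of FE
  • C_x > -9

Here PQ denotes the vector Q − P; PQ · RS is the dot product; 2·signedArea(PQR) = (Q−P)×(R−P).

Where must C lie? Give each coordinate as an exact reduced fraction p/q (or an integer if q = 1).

1. C_x = -25/3  [CD · EA = -265/3 ∩ CA · BD = 1109/36]
2. C_y = 13/6  [CD · EA = -265/3 ∩ CA · BD = 1109/36]
   → C = (-25/3, 13/6)

C = (-25/3, 13/6)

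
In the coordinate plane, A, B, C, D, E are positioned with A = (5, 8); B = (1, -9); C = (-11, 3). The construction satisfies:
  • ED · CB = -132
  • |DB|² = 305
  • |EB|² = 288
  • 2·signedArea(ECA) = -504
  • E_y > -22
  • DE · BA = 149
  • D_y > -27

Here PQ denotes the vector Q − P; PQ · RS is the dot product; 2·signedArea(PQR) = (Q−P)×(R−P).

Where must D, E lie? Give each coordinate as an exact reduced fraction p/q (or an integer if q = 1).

1. E_x = 13  [line -5·x + 16·y + 401 = 0 ∩ |EB|² = 288]
2. E_y = -21  [line -5·x + 16·y + 401 = 0 ∩ |EB|² = 288]
   → E = (13, -21)
3. D_x = -3  [DE · BA = 149 ∩ ED · CB = -132]
4. D_y = -26  [DE · BA = 149 ∩ ED · CB = -132]
   → D = (-3, -26)

D = (-3, -26)
E = (13, -21)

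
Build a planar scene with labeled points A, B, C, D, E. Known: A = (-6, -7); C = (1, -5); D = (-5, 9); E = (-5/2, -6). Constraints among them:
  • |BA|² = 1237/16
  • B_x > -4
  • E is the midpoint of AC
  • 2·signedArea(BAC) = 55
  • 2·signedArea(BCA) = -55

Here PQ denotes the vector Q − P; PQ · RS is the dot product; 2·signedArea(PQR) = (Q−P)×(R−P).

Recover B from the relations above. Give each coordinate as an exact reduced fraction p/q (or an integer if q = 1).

B = (-15/4, 3/2)

1. B_x = -15/4  [line 2·x + -7·y + 18 = 0 ∩ |BA|² = 1237/16]
2. B_y = 3/2  [line 2·x + -7·y + 18 = 0 ∩ |BA|² = 1237/16]
   → B = (-15/4, 3/2)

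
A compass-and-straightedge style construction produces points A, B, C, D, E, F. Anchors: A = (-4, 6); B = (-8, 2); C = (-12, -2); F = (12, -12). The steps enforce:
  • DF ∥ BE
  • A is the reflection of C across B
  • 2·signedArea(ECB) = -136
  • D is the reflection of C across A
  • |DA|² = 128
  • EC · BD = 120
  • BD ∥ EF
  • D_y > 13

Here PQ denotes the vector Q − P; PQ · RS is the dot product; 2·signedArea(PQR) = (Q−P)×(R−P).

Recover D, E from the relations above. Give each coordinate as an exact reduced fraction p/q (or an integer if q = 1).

D = (4, 14)
E = (0, -24)

1. D_x = 4  [D is the reflection of C across A]
2. D_y = 14  [D is the reflection of C across A]
   → D = (4, 14)
3. E_x = 0  [BD ∥ EF ∩ DF ∥ BE]
4. E_y = -24  [BD ∥ EF ∩ DF ∥ BE]
   → E = (0, -24)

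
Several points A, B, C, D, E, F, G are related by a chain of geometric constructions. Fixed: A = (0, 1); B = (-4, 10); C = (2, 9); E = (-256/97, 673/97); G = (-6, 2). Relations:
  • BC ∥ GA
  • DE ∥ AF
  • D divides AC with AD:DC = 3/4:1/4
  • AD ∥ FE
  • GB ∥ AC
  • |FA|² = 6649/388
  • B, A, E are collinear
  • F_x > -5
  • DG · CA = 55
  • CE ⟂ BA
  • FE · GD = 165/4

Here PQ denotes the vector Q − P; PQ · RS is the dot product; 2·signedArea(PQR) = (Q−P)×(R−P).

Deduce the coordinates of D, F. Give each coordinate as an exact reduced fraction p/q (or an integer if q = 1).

1. D_x = 3/2  [D divides AC with AD:DC = 3/4:1/4]
2. D_y = 7  [D divides AC with AD:DC = 3/4:1/4]
   → D = (3/2, 7)
3. F_x = -803/194  [AD ∥ FE ∩ DE ∥ AF]
4. F_y = 91/97  [AD ∥ FE ∩ DE ∥ AF]
   → F = (-803/194, 91/97)

D = (3/2, 7)
F = (-803/194, 91/97)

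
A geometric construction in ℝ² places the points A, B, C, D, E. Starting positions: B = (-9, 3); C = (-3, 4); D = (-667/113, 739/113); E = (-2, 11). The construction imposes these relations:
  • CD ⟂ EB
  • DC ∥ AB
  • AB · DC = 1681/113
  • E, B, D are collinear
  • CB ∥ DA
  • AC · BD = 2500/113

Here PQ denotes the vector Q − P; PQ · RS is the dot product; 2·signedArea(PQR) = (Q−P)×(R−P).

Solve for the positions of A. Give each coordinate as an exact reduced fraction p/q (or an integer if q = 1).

A = (-1345/113, 626/113)

1. A_x = -1345/113  [DC ∥ AB ∩ CB ∥ DA]
2. A_y = 626/113  [DC ∥ AB ∩ CB ∥ DA]
   → A = (-1345/113, 626/113)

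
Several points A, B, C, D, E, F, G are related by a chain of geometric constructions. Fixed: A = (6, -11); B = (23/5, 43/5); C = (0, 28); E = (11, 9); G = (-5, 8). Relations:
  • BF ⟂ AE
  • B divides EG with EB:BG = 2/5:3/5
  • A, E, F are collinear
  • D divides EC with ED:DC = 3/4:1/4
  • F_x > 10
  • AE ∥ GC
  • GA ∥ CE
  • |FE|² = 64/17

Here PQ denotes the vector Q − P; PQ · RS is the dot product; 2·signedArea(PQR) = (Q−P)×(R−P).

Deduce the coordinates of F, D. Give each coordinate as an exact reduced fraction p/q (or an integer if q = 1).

D = (11/4, 93/4)
F = (179/17, 121/17)

1. F_x = 179/17  [A, E, F are collinear ∩ BF ⟂ AE]
2. F_y = 121/17  [A, E, F are collinear ∩ BF ⟂ AE]
   → F = (179/17, 121/17)
3. D_x = 11/4  [D divides EC with ED:DC = 3/4:1/4]
4. D_y = 93/4  [D divides EC with ED:DC = 3/4:1/4]
   → D = (11/4, 93/4)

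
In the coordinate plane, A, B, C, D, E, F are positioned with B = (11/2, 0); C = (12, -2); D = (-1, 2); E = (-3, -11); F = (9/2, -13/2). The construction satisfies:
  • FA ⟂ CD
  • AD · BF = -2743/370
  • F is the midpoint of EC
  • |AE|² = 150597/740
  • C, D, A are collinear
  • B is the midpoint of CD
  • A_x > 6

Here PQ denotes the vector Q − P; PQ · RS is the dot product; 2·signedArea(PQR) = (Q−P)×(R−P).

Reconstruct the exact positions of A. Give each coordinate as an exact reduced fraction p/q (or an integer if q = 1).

A = (2373/370, -52/185)

1. A_x = 2373/370  [C, D, A are collinear ∩ FA ⟂ CD]
2. A_y = -52/185  [C, D, A are collinear ∩ FA ⟂ CD]
   → A = (2373/370, -52/185)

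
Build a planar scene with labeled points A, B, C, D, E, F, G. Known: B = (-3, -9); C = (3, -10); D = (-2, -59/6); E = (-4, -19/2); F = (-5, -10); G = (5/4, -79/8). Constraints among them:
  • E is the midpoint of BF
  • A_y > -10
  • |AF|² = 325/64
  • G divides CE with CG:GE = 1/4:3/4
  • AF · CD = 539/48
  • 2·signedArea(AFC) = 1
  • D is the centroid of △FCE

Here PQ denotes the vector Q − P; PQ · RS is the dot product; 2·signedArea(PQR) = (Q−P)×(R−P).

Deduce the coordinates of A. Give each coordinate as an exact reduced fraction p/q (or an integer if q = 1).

1. A_x = -11/4  [AF · CD = 539/48 ∩ 2·signedArea(AFC) = 1]
2. A_y = -79/8  [AF · CD = 539/48 ∩ 2·signedArea(AFC) = 1]
   → A = (-11/4, -79/8)

A = (-11/4, -79/8)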